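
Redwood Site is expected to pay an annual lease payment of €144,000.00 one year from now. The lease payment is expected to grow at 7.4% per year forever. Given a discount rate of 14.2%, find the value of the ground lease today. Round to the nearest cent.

Growing perpetuity: P = D₁ / (r − g) = €144,000.0000 / (0.142 − 0.074) = €2,117,647.06

€2117647.06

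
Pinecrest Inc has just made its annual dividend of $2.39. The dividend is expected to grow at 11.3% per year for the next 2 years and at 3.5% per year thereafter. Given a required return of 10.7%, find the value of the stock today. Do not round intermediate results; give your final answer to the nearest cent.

$39.55

D_1 = 2.66007
D_2 = 2.96066
Terminal value at year 2: TV = D_2×(1+g_2)/(r−g_2) = 3.06428/0.072 = 42.55946
P_0 = D_1/(1+r)^1 + D_2/(1+r)^2 + TV/(1+r)^2
    = 2.40295 + 2.41598 + 34.72968 = 39.54862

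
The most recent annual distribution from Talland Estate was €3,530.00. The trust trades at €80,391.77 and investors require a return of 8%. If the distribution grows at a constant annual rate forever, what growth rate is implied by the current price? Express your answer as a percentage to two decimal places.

P = D₀(1+g)/(r−g) ⇒ P(r−g) = D₀(1+g) ⇒ g(P+D₀) = P·r − D₀
g = (P·r − D₀)/(P + D₀) = (€80,391.77×0.08 − €3,530.00) / (€80,391.77 + €3,530.00) = 0.034572

3.46%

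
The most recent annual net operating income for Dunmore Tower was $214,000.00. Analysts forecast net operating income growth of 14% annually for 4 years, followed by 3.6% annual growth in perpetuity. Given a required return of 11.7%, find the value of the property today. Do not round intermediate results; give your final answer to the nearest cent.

D_1 = 243960.00000
D_2 = 278114.40000
D_3 = 317050.41600
D_4 = 361437.47424
Terminal value at year 4: TV = D_4×(1+g_2)/(r−g_2) = 374449.22331/0.081 = 4622829.91744
P_0 = D_1/(1+r)^1 + D_2/(1+r)^2 + D_3/(1+r)^3 + D_4/(1+r)^4 + TV/(1+r)^4
    = 218406.44584 + 222903.62422 + 227493.40341 + 232177.69014 + 2969581.32084 = 3870562.48445

$3870562.48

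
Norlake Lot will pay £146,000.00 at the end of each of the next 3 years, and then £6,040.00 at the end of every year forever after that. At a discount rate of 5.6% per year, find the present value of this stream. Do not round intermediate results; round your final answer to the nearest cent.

£484757.93

PV of 3-year annuity: £146,000.00 × [1 − (1+0.056)^−3] / 0.056 = 393166.01361
Perpetuity value at year 3: £6,040.00 / 0.056 = 107857.14286
PV of perpetuity: 107857.14286 / (1+0.056)^3 = 91591.91873
Total PV = 393166.01361 + 91591.91873 = 484757.93235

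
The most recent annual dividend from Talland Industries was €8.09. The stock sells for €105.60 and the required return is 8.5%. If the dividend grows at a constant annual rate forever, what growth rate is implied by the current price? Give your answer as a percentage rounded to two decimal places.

0.78%

P = D₀(1+g)/(r−g) ⇒ P(r−g) = D₀(1+g) ⇒ g(P+D₀) = P·r − D₀
g = (P·r − D₀)/(P + D₀) = (€105.60×0.085 − €8.09) / (€105.60 + €8.09) = 0.007793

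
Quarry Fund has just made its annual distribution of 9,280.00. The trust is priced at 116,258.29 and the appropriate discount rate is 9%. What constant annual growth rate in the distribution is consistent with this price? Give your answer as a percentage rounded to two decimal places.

P = D₀(1+g)/(r−g) ⇒ P(r−g) = D₀(1+g) ⇒ g(P+D₀) = P·r − D₀
g = (P·r − D₀)/(P + D₀) = (116,258.29×0.09 − 9,280.00) / (116,258.29 + 9,280.00) = 0.009425

0.94%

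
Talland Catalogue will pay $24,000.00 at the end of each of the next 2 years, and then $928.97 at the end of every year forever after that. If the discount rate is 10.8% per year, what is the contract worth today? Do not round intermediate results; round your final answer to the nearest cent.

PV of 2-year annuity: $24,000.00 × [1 − (1+0.108)^−2] / 0.108 = 41209.97276
Perpetuity value at year 2: $928.97 / 0.108 = 8601.57407
PV of perpetuity: 8601.57407 / (1+0.108)^2 = 7006.45622
Total PV = 41209.97276 + 7006.45622 = 48216.42899

$48216.43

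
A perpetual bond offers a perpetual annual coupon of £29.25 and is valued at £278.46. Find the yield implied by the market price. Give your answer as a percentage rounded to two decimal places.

10.50%

P = C/r ⇒ r = C/P = £29.25/£278.46 = 0.105042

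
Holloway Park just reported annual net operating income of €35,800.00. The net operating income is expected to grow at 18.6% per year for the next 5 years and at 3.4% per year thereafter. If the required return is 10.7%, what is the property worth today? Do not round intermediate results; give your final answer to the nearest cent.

€936927.49

D_1 = 42458.80000
D_2 = 50356.13680
D_3 = 59722.37824
D_4 = 70830.74060
D_5 = 84005.25835
Terminal value at year 5: TV = D_5×(1+g_2)/(r−g_2) = 86861.43713/0.073 = 1189882.70046
P_0 = D_1/(1+r)^1 + D_2/(1+r)^2 + D_3/(1+r)^3 + D_4/(1+r)^4 + D_5/(1+r)^5 + TV/(1+r)^5
    = 38354.83288 + 41091.98898 + 44024.47961 + 47166.24464 + 50532.21874 + 715757.72842 = 936927.49326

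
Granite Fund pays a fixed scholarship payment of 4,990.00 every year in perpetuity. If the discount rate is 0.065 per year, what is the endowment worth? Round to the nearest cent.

Level perpetuity: PV = C / r = 4,990.00 / 0.065 = 76,769.23

76769.23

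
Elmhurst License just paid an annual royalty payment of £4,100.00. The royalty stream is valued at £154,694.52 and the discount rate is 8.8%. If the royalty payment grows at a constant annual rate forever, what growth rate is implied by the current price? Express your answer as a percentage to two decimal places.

5.99%

P = D₀(1+g)/(r−g) ⇒ P(r−g) = D₀(1+g) ⇒ g(P+D₀) = P·r − D₀
g = (P·r − D₀)/(P + D₀) = (£154,694.52×0.088 − £4,100.00) / (£154,694.52 + £4,100.00) = 0.059908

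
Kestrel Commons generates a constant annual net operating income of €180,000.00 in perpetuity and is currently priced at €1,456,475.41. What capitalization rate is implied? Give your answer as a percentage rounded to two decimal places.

P = C/r ⇒ r = C/P = €180,000.00/€1,456,475.41 = 0.123586

12.36%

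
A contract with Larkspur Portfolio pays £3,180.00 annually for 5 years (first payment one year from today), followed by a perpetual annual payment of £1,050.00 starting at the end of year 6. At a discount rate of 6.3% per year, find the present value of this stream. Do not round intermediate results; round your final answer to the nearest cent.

£25566.25

PV of 5-year annuity: £3,180.00 × [1 − (1+0.063)^−5] / 0.063 = 13286.69832
Perpetuity value at year 5: £1,050.00 / 0.063 = 16666.66667
PV of perpetuity: 16666.66667 / (1+0.063)^5 = 12279.54930
Total PV = 13286.69832 + 12279.54930 = 25566.24761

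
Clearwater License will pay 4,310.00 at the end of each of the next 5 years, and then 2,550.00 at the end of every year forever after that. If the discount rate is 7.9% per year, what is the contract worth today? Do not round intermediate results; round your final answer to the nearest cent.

PV of 5-year annuity: 4,310.00 × [1 − (1+0.079)^−5] / 0.079 = 17254.03115
Perpetuity value at year 5: 2,550.00 / 0.079 = 32278.48101
PV of perpetuity: 32278.48101 / (1+0.079)^5 = 22070.17952
Total PV = 17254.03115 + 22070.17952 = 39324.21067

39324.21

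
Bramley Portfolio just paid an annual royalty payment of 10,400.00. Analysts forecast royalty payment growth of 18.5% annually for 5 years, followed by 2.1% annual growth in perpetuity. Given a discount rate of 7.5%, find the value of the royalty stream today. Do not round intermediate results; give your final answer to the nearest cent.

D_1 = 12324.00000
D_2 = 14603.94000
D_3 = 17305.66890
D_4 = 20507.21765
D_5 = 24301.05291
Terminal value at year 5: TV = D_5×(1+g_2)/(r−g_2) = 24811.37502/0.054 = 459469.90782
P_0 = D_1/(1+r)^1 + D_2/(1+r)^2 + D_3/(1+r)^3 + D_4/(1+r)^4 + D_5/(1+r)^5 + TV/(1+r)^5
    = 11464.18605 + 12637.26555 + 13930.38109 + 15355.81544 + 16927.10818 + 320047.73060 = 390362.48690

390362.49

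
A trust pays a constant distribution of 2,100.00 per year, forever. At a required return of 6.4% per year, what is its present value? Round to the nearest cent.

Level perpetuity: PV = C / r = 2,100.00 / 0.064 = 32,812.50

32812.50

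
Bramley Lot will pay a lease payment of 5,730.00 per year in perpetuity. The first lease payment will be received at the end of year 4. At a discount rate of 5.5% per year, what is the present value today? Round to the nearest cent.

Value at end of year 3: C / r = 5,730.00 / 0.055 = 104,181.8182
Discount to today: PV = 104,181.8182 / (1 + 0.055)^3 = 104,181.8182 / 1.174241 = 88,722.66

88722.66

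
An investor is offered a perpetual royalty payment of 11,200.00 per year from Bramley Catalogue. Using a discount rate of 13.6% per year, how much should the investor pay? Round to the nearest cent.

Level perpetuity: PV = C / r = 11,200.00 / 0.136 = 82,352.94

82352.94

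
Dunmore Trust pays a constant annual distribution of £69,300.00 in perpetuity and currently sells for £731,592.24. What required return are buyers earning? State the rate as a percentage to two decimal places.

P = C/r ⇒ r = C/P = £69,300.00/£731,592.24 = 0.094725

9.47%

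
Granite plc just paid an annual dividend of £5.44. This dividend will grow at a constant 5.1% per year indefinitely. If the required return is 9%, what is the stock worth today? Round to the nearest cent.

D₁ = D₀ × (1 + g) = £5.44 × 1.051 = £5.7174
Growing perpetuity: P = D₁ / (r − g) = £5.7174 / (0.09 − 0.051) = £146.60

£146.60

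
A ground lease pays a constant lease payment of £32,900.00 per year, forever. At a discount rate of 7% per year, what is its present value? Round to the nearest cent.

£470000.00

Level perpetuity: PV = C / r = £32,900.00 / 0.07 = £470,000.00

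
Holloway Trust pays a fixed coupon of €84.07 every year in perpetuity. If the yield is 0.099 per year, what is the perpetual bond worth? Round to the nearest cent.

Level perpetuity: PV = C / r = €84.07 / 0.099 = €849.19

€849.19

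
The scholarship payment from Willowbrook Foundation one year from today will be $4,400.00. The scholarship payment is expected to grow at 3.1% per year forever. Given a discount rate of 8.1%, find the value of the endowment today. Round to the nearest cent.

Growing perpetuity: P = D₁ / (r − g) = $4,400.0000 / (0.081 − 0.031) = $88,000.00

$88000.00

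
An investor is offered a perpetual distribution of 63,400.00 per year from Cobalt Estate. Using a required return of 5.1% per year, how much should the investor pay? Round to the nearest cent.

Level perpetuity: PV = C / r = 63,400.00 / 0.051 = 1,243,137.25

1243137.25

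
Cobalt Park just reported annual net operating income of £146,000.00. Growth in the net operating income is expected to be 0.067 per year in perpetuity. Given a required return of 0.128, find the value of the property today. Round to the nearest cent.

D₁ = D₀ × (1 + g) = £146,000.00 × 1.067 = £155,782.0000
Growing perpetuity: P = D₁ / (r − g) = £155,782.0000 / (0.128 − 0.067) = £2,553,803.28

£2553803.28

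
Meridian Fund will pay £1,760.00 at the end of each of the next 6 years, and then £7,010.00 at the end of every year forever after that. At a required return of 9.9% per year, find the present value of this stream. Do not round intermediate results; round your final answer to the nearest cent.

£47875.80

PV of 6-year annuity: £1,760.00 × [1 − (1+0.099)^−6] / 0.099 = 7687.77424
Perpetuity value at year 6: £7,010.00 / 0.099 = 70808.08081
PV of perpetuity: 70808.08081 / (1+0.099)^6 = 40188.02547
Total PV = 7687.77424 + 40188.02547 = 47875.79971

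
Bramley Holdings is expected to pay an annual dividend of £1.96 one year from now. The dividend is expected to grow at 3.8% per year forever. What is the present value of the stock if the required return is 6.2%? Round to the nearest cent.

£81.67

Growing perpetuity: P = D₁ / (r − g) = £1.9600 / (0.062 − 0.038) = £81.67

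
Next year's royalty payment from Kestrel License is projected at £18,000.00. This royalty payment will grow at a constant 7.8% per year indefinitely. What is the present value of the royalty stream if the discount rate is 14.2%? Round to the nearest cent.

Growing perpetuity: P = D₁ / (r − g) = £18,000.0000 / (0.142 − 0.078) = £281,250.00

£281250.00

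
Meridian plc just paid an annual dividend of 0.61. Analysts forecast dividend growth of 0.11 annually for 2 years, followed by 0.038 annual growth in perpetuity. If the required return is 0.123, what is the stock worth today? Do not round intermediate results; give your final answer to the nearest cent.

8.48

D_1 = 0.67710
D_2 = 0.75158
Terminal value at year 2: TV = D_2×(1+g_2)/(r−g_2) = 0.78014/0.085 = 9.17813
P_0 = D_1/(1+r)^1 + D_2/(1+r)^2 + TV/(1+r)^2
    = 0.60294 + 0.59596 + 7.27771 = 8.47661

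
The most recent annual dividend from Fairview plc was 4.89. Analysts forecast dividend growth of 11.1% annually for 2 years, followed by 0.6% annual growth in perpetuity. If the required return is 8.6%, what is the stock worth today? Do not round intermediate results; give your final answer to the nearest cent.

74.48

D_1 = 5.43279
D_2 = 6.03583
Terminal value at year 2: TV = D_2×(1+g_2)/(r−g_2) = 6.07204/0.08 = 75.90056
P_0 = D_1/(1+r)^1 + D_2/(1+r)^2 + TV/(1+r)^2
    = 5.00257 + 5.11773 + 64.35545 = 74.47575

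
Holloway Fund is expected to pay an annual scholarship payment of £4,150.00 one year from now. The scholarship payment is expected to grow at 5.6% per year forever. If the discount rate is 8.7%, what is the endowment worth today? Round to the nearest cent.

£133870.97

Growing perpetuity: P = D₁ / (r − g) = £4,150.0000 / (0.087 − 0.056) = £133,870.97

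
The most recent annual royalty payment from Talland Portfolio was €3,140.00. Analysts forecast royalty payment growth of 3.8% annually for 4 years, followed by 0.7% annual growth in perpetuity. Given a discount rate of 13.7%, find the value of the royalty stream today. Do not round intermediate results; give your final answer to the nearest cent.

€26949.04

D_1 = 3259.32000
D_2 = 3383.17416
D_3 = 3511.73478
D_4 = 3645.18070
Terminal value at year 4: TV = D_4×(1+g_2)/(r−g_2) = 3670.69696/0.13 = 28236.13050
P_0 = D_1/(1+r)^1 + D_2/(1+r)^2 + D_3/(1+r)^3 + D_4/(1+r)^4 + TV/(1+r)^4
    = 2866.59631 + 2616.99821 + 2389.13293 + 2181.10816 + 16895.19939 = 26949.03501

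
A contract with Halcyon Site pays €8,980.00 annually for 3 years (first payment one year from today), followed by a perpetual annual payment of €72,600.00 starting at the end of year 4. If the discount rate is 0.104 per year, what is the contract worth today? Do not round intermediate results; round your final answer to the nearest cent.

€540970.94

PV of 3-year annuity: €8,980.00 × [1 − (1+0.104)^−3] / 0.104 = 22175.60154
Perpetuity value at year 3: €72,600.00 / 0.104 = 698076.92308
PV of perpetuity: 698076.92308 / (1+0.104)^3 = 518795.33376
Total PV = 22175.60154 + 518795.33376 = 540970.93530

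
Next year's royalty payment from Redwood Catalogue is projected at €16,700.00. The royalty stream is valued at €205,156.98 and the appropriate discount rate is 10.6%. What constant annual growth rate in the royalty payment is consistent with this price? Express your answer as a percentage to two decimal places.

P = D₁/(r−g) ⇒ g = r − D₁/P = 0.106 − €16,700.00/€205,156.98 = 0.024599

2.46%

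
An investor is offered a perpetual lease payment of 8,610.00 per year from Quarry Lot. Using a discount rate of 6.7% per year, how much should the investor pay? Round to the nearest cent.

128507.46

Level perpetuity: PV = C / r = 8,610.00 / 0.067 = 128,507.46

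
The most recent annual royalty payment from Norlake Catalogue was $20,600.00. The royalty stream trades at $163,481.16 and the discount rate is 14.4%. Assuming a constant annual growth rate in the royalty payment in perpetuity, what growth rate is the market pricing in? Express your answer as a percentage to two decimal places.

P = D₀(1+g)/(r−g) ⇒ P(r−g) = D₀(1+g) ⇒ g(P+D₀) = P·r − D₀
g = (P·r − D₀)/(P + D₀) = ($163,481.16×0.144 − $20,600.00) / ($163,481.16 + $20,600.00) = 0.015978

1.60%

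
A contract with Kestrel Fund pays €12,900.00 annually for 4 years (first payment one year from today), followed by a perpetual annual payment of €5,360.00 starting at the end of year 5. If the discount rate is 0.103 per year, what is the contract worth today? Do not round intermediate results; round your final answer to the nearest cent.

PV of 4-year annuity: €12,900.00 × [1 − (1+0.103)^−4] / 0.103 = 40627.11893
Perpetuity value at year 4: €5,360.00 / 0.103 = 52038.83495
PV of perpetuity: 52038.83495 / (1+0.103)^4 = 35158.10957
Total PV = 40627.11893 + 35158.10957 = 75785.22850

€75785.23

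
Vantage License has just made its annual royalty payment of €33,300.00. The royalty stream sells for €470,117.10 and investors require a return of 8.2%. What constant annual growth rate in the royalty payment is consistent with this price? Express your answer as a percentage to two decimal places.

1.04%

P = D₀(1+g)/(r−g) ⇒ P(r−g) = D₀(1+g) ⇒ g(P+D₀) = P·r − D₀
g = (P·r − D₀)/(P + D₀) = (€470,117.10×0.082 − €33,300.00) / (€470,117.10 + €33,300.00) = 0.010428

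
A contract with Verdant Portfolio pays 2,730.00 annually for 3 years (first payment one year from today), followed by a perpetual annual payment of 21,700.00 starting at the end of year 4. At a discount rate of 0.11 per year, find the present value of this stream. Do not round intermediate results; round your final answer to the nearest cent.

PV of 3-year annuity: 2,730.00 × [1 − (1+0.11)^−3] / 0.11 = 6671.34117
Perpetuity value at year 3: 21,700.00 / 0.11 = 197272.72727
PV of perpetuity: 197272.72727 / (1+0.11)^3 = 144244.11795
Total PV = 6671.34117 + 144244.11795 = 150915.45912

150915.46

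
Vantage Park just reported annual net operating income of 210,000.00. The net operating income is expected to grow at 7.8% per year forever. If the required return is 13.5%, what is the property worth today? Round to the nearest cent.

D₁ = D₀ × (1 + g) = 210,000.00 × 1.078 = 226,380.0000
Growing perpetuity: P = D₁ / (r − g) = 226,380.0000 / (0.135 − 0.078) = 3,971,578.95

3971578.95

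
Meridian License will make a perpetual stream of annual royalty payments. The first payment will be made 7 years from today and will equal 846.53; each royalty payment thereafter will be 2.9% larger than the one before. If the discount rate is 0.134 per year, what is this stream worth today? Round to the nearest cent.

Value at end of year 6: C₁ / (r − g) = 846.53 / (0.134 − 0.029) = 8,062.1905
Discount to today: PV = 8,062.1905 / (1 + 0.134)^6 = 8,062.1905 / 2.126563 = 3,791.18

3791.18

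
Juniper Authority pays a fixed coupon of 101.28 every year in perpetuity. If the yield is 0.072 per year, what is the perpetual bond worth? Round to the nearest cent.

1406.67

Level perpetuity: PV = C / r = 101.28 / 0.072 = 1,406.67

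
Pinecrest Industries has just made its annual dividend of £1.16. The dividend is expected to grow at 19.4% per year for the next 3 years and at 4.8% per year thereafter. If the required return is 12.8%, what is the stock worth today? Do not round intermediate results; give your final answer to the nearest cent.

£21.93

D_1 = 1.38504
D_2 = 1.65374
D_3 = 1.97456
Terminal value at year 3: TV = D_3×(1+g_2)/(r−g_2) = 2.06934/0.08 = 25.86677
P_0 = D_1/(1+r)^1 + D_2/(1+r)^2 + D_3/(1+r)^3 + TV/(1+r)^3
    = 1.22787 + 1.29972 + 1.37576 + 18.02250 = 21.92585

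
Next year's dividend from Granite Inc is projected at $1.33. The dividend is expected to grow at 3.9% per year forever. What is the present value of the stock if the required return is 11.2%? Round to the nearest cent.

Growing perpetuity: P = D₁ / (r − g) = $1.3300 / (0.112 − 0.039) = $18.22

$18.22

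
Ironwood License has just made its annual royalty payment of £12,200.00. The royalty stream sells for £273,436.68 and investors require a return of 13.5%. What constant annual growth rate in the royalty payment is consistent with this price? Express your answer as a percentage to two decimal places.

8.65%

P = D₀(1+g)/(r−g) ⇒ P(r−g) = D₀(1+g) ⇒ g(P+D₀) = P·r − D₀
g = (P·r − D₀)/(P + D₀) = (£273,436.68×0.135 − £12,200.00) / (£273,436.68 + £12,200.00) = 0.086522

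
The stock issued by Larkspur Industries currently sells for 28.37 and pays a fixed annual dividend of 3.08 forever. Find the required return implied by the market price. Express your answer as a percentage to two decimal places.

P = C/r ⇒ r = C/P = 3.08/28.37 = 0.108565

10.86%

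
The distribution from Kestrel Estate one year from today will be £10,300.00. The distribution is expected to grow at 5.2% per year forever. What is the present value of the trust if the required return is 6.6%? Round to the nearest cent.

Growing perpetuity: P = D₁ / (r − g) = £10,300.0000 / (0.066 − 0.052) = £735,714.29

£735714.29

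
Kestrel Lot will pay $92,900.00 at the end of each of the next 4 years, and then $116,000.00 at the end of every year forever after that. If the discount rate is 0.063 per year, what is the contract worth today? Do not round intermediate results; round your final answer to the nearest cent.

PV of 4-year annuity: $92,900.00 × [1 − (1+0.063)^−4] / 0.063 = 319709.22413
Perpetuity value at year 4: $116,000.00 / 0.063 = 1841269.84127
PV of perpetuity: 1841269.84127 / (1+0.063)^4 = 1442063.49037
Total PV = 319709.22413 + 1442063.49037 = 1761772.71450

$1761772.71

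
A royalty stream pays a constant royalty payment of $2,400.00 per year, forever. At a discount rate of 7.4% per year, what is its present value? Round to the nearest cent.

Level perpetuity: PV = C / r = $2,400.00 / 0.074 = $32,432.43

$32432.43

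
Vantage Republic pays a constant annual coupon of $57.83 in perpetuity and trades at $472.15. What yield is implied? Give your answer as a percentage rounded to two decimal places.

P = C/r ⇒ r = C/P = $57.83/$472.15 = 0.122482

12.25%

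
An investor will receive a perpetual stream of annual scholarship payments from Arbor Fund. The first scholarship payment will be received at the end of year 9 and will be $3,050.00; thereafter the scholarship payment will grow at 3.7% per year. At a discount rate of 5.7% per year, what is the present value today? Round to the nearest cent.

$97874.59

Value at end of year 8: C₁ / (r − g) = $3,050.00 / (0.057 − 0.037) = $152,500.0000
Discount to today: PV = $152,500.0000 / (1 + 0.057)^8 = $152,500.0000 / 1.558116 = $97,874.59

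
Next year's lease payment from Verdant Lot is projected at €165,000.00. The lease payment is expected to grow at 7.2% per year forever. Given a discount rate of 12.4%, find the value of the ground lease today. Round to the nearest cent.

€3173076.92

Growing perpetuity: P = D₁ / (r − g) = €165,000.0000 / (0.124 − 0.072) = €3,173,076.92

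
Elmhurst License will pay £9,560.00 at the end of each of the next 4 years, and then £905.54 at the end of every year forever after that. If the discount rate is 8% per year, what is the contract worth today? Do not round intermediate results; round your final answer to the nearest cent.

£39983.92

PV of 4-year annuity: £9,560.00 × [1 − (1+0.08)^−4] / 0.08 = 31663.93259
Perpetuity value at year 4: £905.54 / 0.08 = 11319.25000
PV of perpetuity: 11319.25000 / (1+0.08)^4 = 8319.98666
Total PV = 31663.93259 + 8319.98666 = 39983.91925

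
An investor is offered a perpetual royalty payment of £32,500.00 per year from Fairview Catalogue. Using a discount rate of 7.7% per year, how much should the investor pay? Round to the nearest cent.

£422077.92

Level perpetuity: PV = C / r = £32,500.00 / 0.077 = £422,077.92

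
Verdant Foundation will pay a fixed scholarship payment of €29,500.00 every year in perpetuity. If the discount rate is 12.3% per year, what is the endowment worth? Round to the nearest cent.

€239837.40

Level perpetuity: PV = C / r = €29,500.00 / 0.123 = €239,837.40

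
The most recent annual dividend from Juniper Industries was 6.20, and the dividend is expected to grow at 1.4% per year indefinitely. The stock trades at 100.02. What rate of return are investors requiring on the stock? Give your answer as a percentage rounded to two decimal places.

7.69%

D₁ = 6.20 × 1.014 = 6.2868
P = D₁/(r − g) ⇒ r = D₁/P + g = 6.2868/100.02 + 0.014 = 0.062855 + 0.014 = 0.076855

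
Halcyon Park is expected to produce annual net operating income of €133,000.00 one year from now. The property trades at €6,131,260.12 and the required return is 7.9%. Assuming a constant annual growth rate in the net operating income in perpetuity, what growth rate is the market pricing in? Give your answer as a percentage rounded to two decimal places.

P = D₁/(r−g) ⇒ g = r − D₁/P = 0.079 − €133,000.00/€6,131,260.12 = 0.057308

5.73%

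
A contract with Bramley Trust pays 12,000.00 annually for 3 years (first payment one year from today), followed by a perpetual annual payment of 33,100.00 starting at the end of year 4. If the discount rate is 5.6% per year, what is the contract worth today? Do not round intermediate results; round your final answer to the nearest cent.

PV of 3-year annuity: 12,000.00 × [1 − (1+0.056)^−3] / 0.056 = 32315.01482
Perpetuity value at year 3: 33,100.00 / 0.056 = 591071.42857
PV of perpetuity: 591071.42857 / (1+0.056)^3 = 501935.84603
Total PV = 32315.01482 + 501935.84603 = 534250.86085

534250.86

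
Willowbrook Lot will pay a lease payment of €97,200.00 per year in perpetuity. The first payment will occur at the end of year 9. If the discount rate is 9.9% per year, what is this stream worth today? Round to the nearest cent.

Value at end of year 8: C / r = €97,200.00 / 0.099 = €981,818.1818
Discount to today: PV = €981,818.1818 / (1 + 0.099)^8 = €981,818.1818 / 2.128049 = €461,370.19

€461370.19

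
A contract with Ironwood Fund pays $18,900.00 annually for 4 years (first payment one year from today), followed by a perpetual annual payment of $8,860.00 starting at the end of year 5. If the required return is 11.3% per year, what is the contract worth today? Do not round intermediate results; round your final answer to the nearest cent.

$109357.16

PV of 4-year annuity: $18,900.00 × [1 − (1+0.113)^−4] / 0.113 = 58262.60901
Perpetuity value at year 4: $8,860.00 / 0.113 = 78407.07965
PV of perpetuity: 78407.07965 / (1+0.113)^4 = 51094.55500
Total PV = 58262.60901 + 51094.55500 = 109357.16401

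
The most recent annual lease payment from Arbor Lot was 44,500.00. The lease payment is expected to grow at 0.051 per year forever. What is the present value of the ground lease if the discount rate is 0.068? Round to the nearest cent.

D₁ = D₀ × (1 + g) = 44,500.00 × 1.051 = 46,769.5000
Growing perpetuity: P = D₁ / (r − g) = 46,769.5000 / (0.068 − 0.051) = 2,751,147.06

2751147.06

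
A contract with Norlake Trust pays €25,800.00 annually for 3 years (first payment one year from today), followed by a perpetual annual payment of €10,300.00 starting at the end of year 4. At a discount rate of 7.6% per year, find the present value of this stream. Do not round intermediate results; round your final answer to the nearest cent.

PV of 3-year annuity: €25,800.00 × [1 − (1+0.076)^−3] / 0.076 = 66971.93168
Perpetuity value at year 3: €10,300.00 / 0.076 = 135526.31579
PV of perpetuity: 135526.31579 / (1+0.076)^3 = 108789.45935
Total PV = 66971.93168 + 108789.45935 = 175761.39102

€175761.39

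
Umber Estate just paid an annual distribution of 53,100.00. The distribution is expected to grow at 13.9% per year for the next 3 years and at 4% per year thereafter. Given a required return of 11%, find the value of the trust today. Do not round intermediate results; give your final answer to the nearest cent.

D_1 = 60480.90000
D_2 = 68887.74510
D_3 = 78463.14167
Terminal value at year 3: TV = D_3×(1+g_2)/(r−g_2) = 81601.66734/0.07 = 1165738.10480
P_0 = D_1/(1+r)^1 + D_2/(1+r)^2 + D_3/(1+r)^3 + TV/(1+r)^3
    = 54487.29730 + 55910.83930 + 57371.57294 + 852377.65508 = 1020147.36461

1020147.36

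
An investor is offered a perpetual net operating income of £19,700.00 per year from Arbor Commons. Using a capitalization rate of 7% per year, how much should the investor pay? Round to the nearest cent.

£281428.57

Level perpetuity: PV = C / r = £19,700.00 / 0.07 = £281,428.57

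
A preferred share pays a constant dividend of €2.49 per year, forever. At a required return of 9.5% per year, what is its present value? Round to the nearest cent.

Level perpetuity: PV = C / r = €2.49 / 0.095 = €26.21

€26.21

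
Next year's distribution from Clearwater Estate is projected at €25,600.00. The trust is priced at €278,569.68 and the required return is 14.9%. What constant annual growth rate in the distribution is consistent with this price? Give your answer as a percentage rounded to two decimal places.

P = D₁/(r−g) ⇒ g = r − D₁/P = 0.149 − €25,600.00/€278,569.68 = 0.057102

5.71%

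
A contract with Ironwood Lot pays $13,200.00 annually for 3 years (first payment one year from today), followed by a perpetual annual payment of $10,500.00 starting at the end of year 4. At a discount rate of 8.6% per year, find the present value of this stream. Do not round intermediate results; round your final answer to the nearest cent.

PV of 3-year annuity: $13,200.00 × [1 − (1+0.086)^−3] / 0.086 = 33652.73083
Perpetuity value at year 3: $10,500.00 / 0.086 = 122093.02326
PV of perpetuity: 122093.02326 / (1+0.086)^3 = 95323.80555
Total PV = 33652.73083 + 95323.80555 = 128976.53638

$128976.54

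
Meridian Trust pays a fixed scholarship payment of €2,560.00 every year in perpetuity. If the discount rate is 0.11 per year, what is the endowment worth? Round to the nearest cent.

€23272.73

Level perpetuity: PV = C / r = €2,560.00 / 0.11 = €23,272.73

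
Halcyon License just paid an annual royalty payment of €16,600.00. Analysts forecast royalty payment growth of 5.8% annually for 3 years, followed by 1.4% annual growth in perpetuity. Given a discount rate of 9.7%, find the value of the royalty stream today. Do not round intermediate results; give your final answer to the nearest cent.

€228272.56

D_1 = 17562.80000
D_2 = 18581.44240
D_3 = 19659.16606
Terminal value at year 3: TV = D_3×(1+g_2)/(r−g_2) = 19934.39438/0.083 = 240173.42631
P_0 = D_1/(1+r)^1 + D_2/(1+r)^2 + D_3/(1+r)^3 + TV/(1+r)^3
    = 16009.84503 + 15440.67096 + 14891.73188 + 181930.31482 = 228272.56269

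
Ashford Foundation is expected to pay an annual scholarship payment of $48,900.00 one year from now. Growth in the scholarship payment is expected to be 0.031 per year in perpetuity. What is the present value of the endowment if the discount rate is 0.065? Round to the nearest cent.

$1438235.29

Growing perpetuity: P = D₁ / (r − g) = $48,900.0000 / (0.065 − 0.031) = $1,438,235.29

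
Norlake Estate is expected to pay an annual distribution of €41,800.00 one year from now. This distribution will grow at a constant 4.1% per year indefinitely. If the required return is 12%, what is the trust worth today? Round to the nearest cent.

Growing perpetuity: P = D₁ / (r − g) = €41,800.0000 / (0.12 − 0.041) = €529,113.92

€529113.92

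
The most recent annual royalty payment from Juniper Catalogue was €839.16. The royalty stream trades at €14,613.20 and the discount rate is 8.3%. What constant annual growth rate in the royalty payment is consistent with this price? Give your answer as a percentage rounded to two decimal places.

P = D₀(1+g)/(r−g) ⇒ P(r−g) = D₀(1+g) ⇒ g(P+D₀) = P·r − D₀
g = (P·r − D₀)/(P + D₀) = (€14,613.20×0.083 − €839.16) / (€14,613.20 + €839.16) = 0.024186

2.42%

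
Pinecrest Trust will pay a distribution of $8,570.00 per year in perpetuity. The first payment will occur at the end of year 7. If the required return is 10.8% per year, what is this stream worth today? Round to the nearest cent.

Value at end of year 6: C / r = $8,570.00 / 0.108 = $79,351.8519
Discount to today: PV = $79,351.8519 / (1 + 0.108)^6 = $79,351.8519 / 1.850285 = $42,886.29

$42886.29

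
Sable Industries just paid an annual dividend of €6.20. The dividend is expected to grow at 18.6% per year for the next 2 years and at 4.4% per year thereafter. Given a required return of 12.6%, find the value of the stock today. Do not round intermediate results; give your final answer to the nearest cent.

D_1 = 7.35320
D_2 = 8.72090
Terminal value at year 2: TV = D_2×(1+g_2)/(r−g_2) = 9.10461/0.082 = 111.03189
P_0 = D_1/(1+r)^1 + D_2/(1+r)^2 + TV/(1+r)^2
    = 6.53037 + 6.87835 + 87.57314 = 100.98187

€100.98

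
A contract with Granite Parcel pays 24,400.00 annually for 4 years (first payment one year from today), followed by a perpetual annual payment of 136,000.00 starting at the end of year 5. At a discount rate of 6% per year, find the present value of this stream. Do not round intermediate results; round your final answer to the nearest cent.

PV of 4-year annuity: 24,400.00 × [1 − (1+0.06)^−4] / 0.06 = 84548.57695
Perpetuity value at year 4: 136,000.00 / 0.06 = 2266666.66667
PV of perpetuity: 2266666.66667 / (1+0.06)^4 = 1795412.30334
Total PV = 84548.57695 + 1795412.30334 = 1879960.88029

1879960.88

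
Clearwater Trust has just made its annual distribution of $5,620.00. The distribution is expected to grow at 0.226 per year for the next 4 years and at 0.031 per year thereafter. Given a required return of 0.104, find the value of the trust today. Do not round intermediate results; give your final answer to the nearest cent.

$150129.59

D_1 = 6890.12000
D_2 = 8447.28712
D_3 = 10356.37401
D_4 = 12696.91454
Terminal value at year 4: TV = D_4×(1+g_2)/(r−g_2) = 13090.51889/0.073 = 179322.17652
P_0 = D_1/(1+r)^1 + D_2/(1+r)^2 + D_3/(1+r)^3 + D_4/(1+r)^4 + TV/(1+r)^4
    = 6241.05072 + 6930.73205 + 7696.62817 + 8547.16135 + 120714.01859 = 150129.59089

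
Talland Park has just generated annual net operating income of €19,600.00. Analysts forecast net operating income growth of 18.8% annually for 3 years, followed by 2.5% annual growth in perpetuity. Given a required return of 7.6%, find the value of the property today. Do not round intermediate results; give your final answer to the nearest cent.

€602091.12

D_1 = 23284.80000
D_2 = 27662.34240
D_3 = 32862.86277
Terminal value at year 3: TV = D_3×(1+g_2)/(r−g_2) = 33684.43434/0.051 = 660479.10472
P_0 = D_1/(1+r)^1 + D_2/(1+r)^2 + D_3/(1+r)^3 + TV/(1+r)^3
    = 21640.14870 + 23892.65488 + 26379.62268 + 530178.69107 = 602091.11733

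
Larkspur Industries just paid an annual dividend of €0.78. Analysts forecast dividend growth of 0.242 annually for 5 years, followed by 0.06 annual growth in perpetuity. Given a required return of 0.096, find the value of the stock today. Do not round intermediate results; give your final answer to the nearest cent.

€48.68

D_1 = 0.96876
D_2 = 1.20320
D_3 = 1.49437
D_4 = 1.85601
D_5 = 2.30517
Terminal value at year 5: TV = D_5×(1+g_2)/(r−g_2) = 2.44348/0.036 = 67.87439
P_0 = D_1/(1+r)^1 + D_2/(1+r)^2 + D_3/(1+r)^3 + D_4/(1+r)^4 + D_5/(1+r)^5 + TV/(1+r)^5
    = 0.88391 + 1.00165 + 1.13508 + 1.28629 + 1.45764 + 42.91935 = 48.68392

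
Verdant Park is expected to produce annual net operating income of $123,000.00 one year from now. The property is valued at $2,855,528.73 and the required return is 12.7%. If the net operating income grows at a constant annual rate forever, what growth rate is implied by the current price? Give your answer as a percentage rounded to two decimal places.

8.39%

P = D₁/(r−g) ⇒ g = r − D₁/P = 0.127 − $123,000.00/$2,855,528.73 = 0.083926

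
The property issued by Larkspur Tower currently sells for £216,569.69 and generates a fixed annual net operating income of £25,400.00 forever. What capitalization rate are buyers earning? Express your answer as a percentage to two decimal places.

P = C/r ⇒ r = C/P = £25,400.00/£216,569.69 = 0.117283

11.73%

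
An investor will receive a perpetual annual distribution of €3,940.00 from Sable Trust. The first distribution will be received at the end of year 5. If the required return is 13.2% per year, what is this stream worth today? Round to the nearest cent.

€18177.60

Value at end of year 4: C / r = €3,940.00 / 0.132 = €29,848.4848
Discount to today: PV = €29,848.4848 / (1 + 0.132)^4 = €29,848.4848 / 1.642047 = €18,177.60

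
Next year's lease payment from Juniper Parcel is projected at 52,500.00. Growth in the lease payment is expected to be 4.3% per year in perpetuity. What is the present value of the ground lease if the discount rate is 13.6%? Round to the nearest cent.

564516.13

Growing perpetuity: P = D₁ / (r − g) = 52,500.0000 / (0.136 − 0.043) = 564,516.13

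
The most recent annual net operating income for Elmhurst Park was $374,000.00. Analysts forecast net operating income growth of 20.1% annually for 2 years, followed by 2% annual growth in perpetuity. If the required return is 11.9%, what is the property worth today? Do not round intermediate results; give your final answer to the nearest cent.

$5270995.93

D_1 = 449174.00000
D_2 = 539457.97400
Terminal value at year 2: TV = D_2×(1+g_2)/(r−g_2) = 550247.13348/0.099 = 5558051.85333
P_0 = D_1/(1+r)^1 + D_2/(1+r)^2 + TV/(1+r)^2
    = 401406.61305 + 430821.57486 + 4438767.74100 = 5270995.92890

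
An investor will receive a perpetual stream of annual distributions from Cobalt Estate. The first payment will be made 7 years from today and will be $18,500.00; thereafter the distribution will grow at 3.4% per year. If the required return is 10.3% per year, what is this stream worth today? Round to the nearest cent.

Value at end of year 6: C₁ / (r − g) = $18,500.00 / (0.103 − 0.034) = $268,115.9420
Discount to today: PV = $268,115.9420 / (1 + 0.103)^6 = $268,115.9420 / 1.800749 = $148,891.38

$148891.38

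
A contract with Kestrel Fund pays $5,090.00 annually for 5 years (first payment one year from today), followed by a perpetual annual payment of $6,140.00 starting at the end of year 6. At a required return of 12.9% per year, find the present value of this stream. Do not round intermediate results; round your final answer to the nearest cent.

PV of 5-year annuity: $5,090.00 × [1 − (1+0.129)^−5] / 0.129 = 17946.47518
Perpetuity value at year 5: $6,140.00 / 0.129 = 47596.89922
PV of perpetuity: 47596.89922 / (1+0.129)^5 = 25948.30244
Total PV = 17946.47518 + 25948.30244 = 43894.77762

$43894.78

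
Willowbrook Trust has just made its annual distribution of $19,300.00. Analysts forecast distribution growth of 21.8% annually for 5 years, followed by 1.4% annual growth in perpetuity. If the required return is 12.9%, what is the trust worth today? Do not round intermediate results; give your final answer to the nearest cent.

$370559.93

D_1 = 23507.40000
D_2 = 28632.01320
D_3 = 34873.79208
D_4 = 42476.27875
D_5 = 51736.10752
Terminal value at year 5: TV = D_5×(1+g_2)/(r−g_2) = 52460.41302/0.115 = 456177.50455
P_0 = D_1/(1+r)^1 + D_2/(1+r)^2 + D_3/(1+r)^3 + D_4/(1+r)^4 + D_5/(1+r)^5 + TV/(1+r)^5
    = 20821.43490 + 22462.80576 + 24233.56724 + 26143.91931 + 28204.86601 + 248693.34027 = 370559.93350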